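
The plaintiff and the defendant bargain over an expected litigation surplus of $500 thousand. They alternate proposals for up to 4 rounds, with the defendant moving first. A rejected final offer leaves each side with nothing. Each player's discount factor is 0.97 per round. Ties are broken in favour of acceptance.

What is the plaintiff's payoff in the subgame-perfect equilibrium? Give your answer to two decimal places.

470.89

Round 4 (the plaintiff proposes): the defendant will accept anything ≥ 0, so the plaintiff offers 0 and keeps 500.
Round 3 (the defendant proposes): the plaintiff can get 500 next round, worth 0.97 × 500 = 485 now, so the defendant offers 485, keeping 15.
Round 2 (the plaintiff proposes): the defendant can get 15 next round, worth 0.97 × 15 = 14.55 now. The plaintiff offers 14.55 and keeps 500 − 14.55 = 485.45.
Round 1 (the defendant proposes): the plaintiff can get 485.45 next round, worth 0.97 × 485.45 = 470.8865 now, so the defendant offers 470.8865, keeping 29.1135.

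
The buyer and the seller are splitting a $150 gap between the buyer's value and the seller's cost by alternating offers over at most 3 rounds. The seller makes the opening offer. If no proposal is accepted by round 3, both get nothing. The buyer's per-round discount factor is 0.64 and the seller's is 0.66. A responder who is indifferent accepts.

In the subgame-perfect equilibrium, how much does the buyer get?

32.64

Round 3 (the seller proposes): rejection yields 0 for the buyer; the seller offers 0 and keeps 150.
Round 2 (the buyer proposes): the seller can get 150 next round, worth 0.66 × 150 = 99 now. The buyer offers 99 and keeps 150 − 99 = 51.
Round 1 (the seller proposes): the buyer can get 51 next round, worth 0.64 × 51 = 32.64 now. The seller offers 32.64 and keeps 150 − 32.64 = 117.36.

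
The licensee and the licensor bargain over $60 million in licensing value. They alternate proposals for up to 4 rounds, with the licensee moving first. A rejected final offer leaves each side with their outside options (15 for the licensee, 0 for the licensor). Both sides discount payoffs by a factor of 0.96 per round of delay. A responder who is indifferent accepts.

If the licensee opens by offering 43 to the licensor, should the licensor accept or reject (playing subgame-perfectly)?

Round 4 (the licensor proposes): the licensee gets 15 if talks fail, so the licensor offers 15 and keeps 45.
Round 3 (the licensee proposes): the licensor can get 45 next round, worth 0.96 × 45 = 43.2 now. The licensee offers 43.2 and keeps 60 − 43.2 = 16.8.
Round 2 (the licensor proposes): the licensee can get 16.8 next round, worth 0.96 × 16.8 = 16.128 now, so the licensor offers 16.128, keeping 43.872.
So by rejecting in round 1, the licensor gets 43.872 next round, worth 0.96 × 43.872 = 42.11712 now.
Offer 43 ≥ 42.11712, so the licensor accepts.

Accept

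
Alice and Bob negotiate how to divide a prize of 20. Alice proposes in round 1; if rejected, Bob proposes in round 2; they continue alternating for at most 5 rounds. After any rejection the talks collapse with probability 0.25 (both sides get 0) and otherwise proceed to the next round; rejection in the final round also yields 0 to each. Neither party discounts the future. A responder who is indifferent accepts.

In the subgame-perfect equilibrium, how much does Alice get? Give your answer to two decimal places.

14.14

By backward induction:
Round 5 (Alice proposes): Bob will accept anything ≥ 0, so Alice offers 0 and keeps 20.
Round 4 (Bob proposes): rejecting gives Alice an expected 0.75 × 20 = 15. Bob offers 15 and keeps 20 − 15 = 5.
Round 3 (Alice proposes): rejecting gives Bob an expected 0.75 × 5 = 3.75. Alice offers 3.75 and keeps 20 − 3.75 = 16.25.
Round 2 (Bob proposes): rejecting gives Alice an expected 0.75 × 16.25 = 12.1875; Bob offers that and keeps 7.8125.
Round 1 (Alice proposes): rejecting gives Bob an expected 0.75 × 7.8125 = 5.859375, so Alice offers 5.859375, keeping 14.140625.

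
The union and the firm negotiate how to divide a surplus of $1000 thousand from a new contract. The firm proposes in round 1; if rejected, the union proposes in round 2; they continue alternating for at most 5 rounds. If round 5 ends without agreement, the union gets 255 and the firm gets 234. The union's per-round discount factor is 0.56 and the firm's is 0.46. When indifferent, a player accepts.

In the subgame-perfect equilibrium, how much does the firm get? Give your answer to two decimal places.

Round 5 (the firm proposes): the union gets 255 if talks fail, so the firm offers 255 and keeps 745.
Round 4 (the union proposes): the firm can get 745 next round, worth 0.46 × 745 = 342.7 now. The union offers 342.7 and keeps 1000 − 342.7 = 657.3.
Round 3 (the firm proposes): the union can get 657.3 next round, worth 0.56 × 657.3 = 368.088 now. The firm offers 368.088 and keeps 1000 − 368.088 = 631.912.
Round 2 (the union proposes): the firm can get 631.912 next round, worth 0.46 × 631.912 = 290.67952 now; the union offers that and keeps 709.32048.
Round 1 (the firm proposes): the union can get 709.32048 next round, worth 0.56 × 709.32048 = 397.2194688 now. The firm offers 397.2194688 and keeps 1000 − 397.2194688 = 602.7805312.

602.78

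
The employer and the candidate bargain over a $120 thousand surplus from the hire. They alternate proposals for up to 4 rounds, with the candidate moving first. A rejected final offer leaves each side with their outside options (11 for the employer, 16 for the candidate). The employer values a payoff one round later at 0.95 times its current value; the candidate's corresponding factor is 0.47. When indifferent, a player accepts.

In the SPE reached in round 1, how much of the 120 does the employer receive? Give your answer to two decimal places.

104.53

By backward induction:
Round 4 (the employer proposes): the candidate gets 16 if talks fail, so the employer offers 16 and keeps 104.
Round 3 (the candidate proposes): the employer can get 104 next round, worth 0.95 × 104 = 98.8 now, so the candidate offers 98.8, keeping 21.2.
Round 2 (the employer proposes): the candidate can get 21.2 next round, worth 0.47 × 21.2 = 9.964 now, so the employer offers 9.964, keeping 110.036.
Round 1 (the candidate proposes): the employer can get 110.036 next round, worth 0.95 × 110.036 = 104.5342 now. The candidate offers 104.5342 and keeps 120 − 104.5342 = 15.4658.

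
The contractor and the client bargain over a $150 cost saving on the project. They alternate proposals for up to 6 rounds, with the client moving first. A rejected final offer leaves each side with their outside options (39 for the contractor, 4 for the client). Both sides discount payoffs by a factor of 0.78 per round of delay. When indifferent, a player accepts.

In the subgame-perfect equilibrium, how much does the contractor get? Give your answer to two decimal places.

Round 6 (the contractor proposes): the client gets 4 if talks fail, so the contractor offers 4 and keeps 146.
Round 5 (the client proposes): the contractor can get 146 next round, worth 0.78 × 146 = 113.88 now; the client offers that and keeps 36.12.
Round 4 (the contractor proposes): the client can get 36.12 next round, worth 0.78 × 36.12 = 28.1736 now, so the contractor offers 28.1736, keeping 121.8264.
Round 3 (the client proposes): the contractor can get 121.8264 next round, worth 0.78 × 121.8264 = 95.024592 now. The client offers 95.024592 and keeps 150 − 95.024592 = 54.975408.
Round 2 (the contractor proposes): the client can get 54.975408 next round, worth 0.78 × 54.975408 = 42.88081824 now. The contractor offers 42.88081824 and keeps 150 − 42.88081824 = 107.11918176.
Round 1 (the client proposes): the contractor can get 107.11918176 next round, worth 0.78 × 107.11918176 = 83.5529617728 now. The client offers 83.5529617728 and keeps 150 − 83.5529617728 = 66.4470382272.

83.55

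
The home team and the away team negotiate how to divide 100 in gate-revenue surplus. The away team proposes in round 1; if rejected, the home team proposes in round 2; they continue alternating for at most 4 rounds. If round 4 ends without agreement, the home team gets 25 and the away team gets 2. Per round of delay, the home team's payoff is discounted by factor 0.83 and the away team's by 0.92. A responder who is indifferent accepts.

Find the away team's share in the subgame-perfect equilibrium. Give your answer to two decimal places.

By backward induction:
Round 4 (the home team proposes): the away team gets 2 if talks fail, so the home team offers 2 and keeps 98.
Round 3 (the away team proposes): the home team can get 98 next round, worth 0.83 × 98 = 81.34 now. The away team offers 81.34 and keeps 100 − 81.34 = 18.66.
Round 2 (the home team proposes): the away team can get 18.66 next round, worth 0.92 × 18.66 = 17.1672 now; the home team offers that and keeps 82.8328.
Round 1 (the away team proposes): the home team can get 82.8328 next round, worth 0.83 × 82.8328 = 68.751224 now; the away team offers that and keeps 31.248776.

31.25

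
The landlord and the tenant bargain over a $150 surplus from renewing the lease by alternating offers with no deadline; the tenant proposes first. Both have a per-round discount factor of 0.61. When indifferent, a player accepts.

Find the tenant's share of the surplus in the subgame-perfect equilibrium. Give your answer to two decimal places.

93.17

When the tenant proposes, the landlord accepts any offer worth at least 0.61 times what the landlord would get by proposing next round; and vice versa.
This gives x = 150 − 0.61y and y = 150 − 0.61x, where x and y are each side's share when it proposes.
Hence (1 − 0.61·0.61)x = 150(1 − 0.61), i.e. 0.6279·x = 58.5.
x ≈ 93.1677; the landlord's share is 150 − x ≈ 56.8323.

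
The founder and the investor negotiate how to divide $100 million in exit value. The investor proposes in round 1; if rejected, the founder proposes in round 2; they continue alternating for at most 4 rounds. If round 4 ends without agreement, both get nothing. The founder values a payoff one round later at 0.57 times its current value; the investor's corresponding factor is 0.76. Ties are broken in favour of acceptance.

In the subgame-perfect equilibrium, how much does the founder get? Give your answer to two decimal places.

38.37

Round 4 (the founder proposes): the investor will accept anything ≥ 0, so the founder offers 0 and keeps 100.
Round 3 (the investor proposes): the founder can get 100 next round, worth 0.57 × 100 = 57 now; the investor offers that and keeps 43.
Round 2 (the founder proposes): the investor can get 43 next round, worth 0.76 × 43 = 32.68 now; the founder offers that and keeps 67.32.
Round 1 (the investor proposes): the founder can get 67.32 next round, worth 0.57 × 67.32 = 38.3724 now. The investor offers 38.3724 and keeps 100 − 38.3724 = 61.6276.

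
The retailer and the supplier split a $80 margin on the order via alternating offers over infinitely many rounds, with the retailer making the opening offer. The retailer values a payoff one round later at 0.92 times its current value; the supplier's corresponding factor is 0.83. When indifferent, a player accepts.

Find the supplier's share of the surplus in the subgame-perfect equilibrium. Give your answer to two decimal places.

22.47

Let x be the retailer's share when the retailer proposes and y be the supplier's share when the supplier proposes.
The supplier accepts iff offered ≥ 0.83·y, so x = 80 − 0.83y. Symmetrically y = 80 − 0.92x.
Substituting: x = 80 − 0.83(80 − 0.92x), giving x(1 − 0.92·0.83) = 80(1 − 0.83).
So x = 80 × 0.17 / 0.2364 ≈ 57.5296, and the supplier receives 80 − x ≈ 22.4704.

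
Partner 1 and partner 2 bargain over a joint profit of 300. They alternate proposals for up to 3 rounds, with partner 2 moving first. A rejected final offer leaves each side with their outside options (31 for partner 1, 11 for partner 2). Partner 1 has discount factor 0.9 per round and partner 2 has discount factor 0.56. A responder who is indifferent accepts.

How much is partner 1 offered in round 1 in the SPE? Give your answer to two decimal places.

Work backward from the last round.
Round 3 (partner 2 proposes): partner 1 gets 31 if talks fail, so partner 2 offers 31 and keeps 269.
Round 2 (partner 1 proposes): partner 2 can get 269 next round, worth 0.56 × 269 = 150.64 now, so partner 1 offers 150.64, keeping 149.36.
Round 1 (partner 2 proposes): partner 1 can get 149.36 next round, worth 0.9 × 149.36 = 134.424 now, so partner 2 offers 134.424, keeping 165.576.

134.42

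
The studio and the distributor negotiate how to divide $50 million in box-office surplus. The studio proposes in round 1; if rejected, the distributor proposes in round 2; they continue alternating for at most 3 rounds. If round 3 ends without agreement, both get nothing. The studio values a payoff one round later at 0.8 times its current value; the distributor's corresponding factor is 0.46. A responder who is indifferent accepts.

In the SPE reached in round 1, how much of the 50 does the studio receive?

Solve by backward induction from round 3.
Round 3 (the studio proposes): rejection yields 0 for the distributor; the studio offers 0 and keeps 50.
Round 2 (the distributor proposes): the studio can get 50 next round, worth 0.8 × 50 = 40 now; the distributor offers that and keeps 10.
Round 1 (the studio proposes): the distributor can get 10 next round, worth 0.46 × 10 = 4.6 now, so the studio offers 4.6, keeping 45.4.

45.4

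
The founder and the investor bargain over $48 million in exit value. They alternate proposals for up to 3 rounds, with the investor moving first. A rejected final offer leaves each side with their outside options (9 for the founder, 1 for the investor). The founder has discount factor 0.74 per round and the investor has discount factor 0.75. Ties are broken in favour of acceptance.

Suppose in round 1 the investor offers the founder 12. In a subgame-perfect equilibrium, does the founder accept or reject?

Round 3 (the investor proposes): the founder gets 9 if talks fail, so the investor offers 9 and keeps 39.
Round 2 (the founder proposes): the investor can get 39 next round, worth 0.75 × 39 = 29.25 now. The founder offers 29.25 and keeps 48 − 29.25 = 18.75.
So by rejecting in round 1, the founder gets 18.75 next round, worth 0.74 × 18.75 = 13.875 now.
Offer 12 < 13.875, so the founder rejects.

Reject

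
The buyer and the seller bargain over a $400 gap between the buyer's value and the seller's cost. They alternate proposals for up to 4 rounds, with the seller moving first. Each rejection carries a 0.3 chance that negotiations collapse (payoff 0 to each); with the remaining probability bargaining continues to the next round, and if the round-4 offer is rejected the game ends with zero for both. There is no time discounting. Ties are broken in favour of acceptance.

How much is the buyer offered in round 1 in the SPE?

221.2

By backward induction:
Round 4 (the buyer proposes): rejection yields 0 for the seller; the buyer offers 0 and keeps 400.
Round 3 (the seller proposes): rejecting gives the buyer an expected 0.7 × 400 = 280, so the seller offers 280, keeping 120.
Round 2 (the buyer proposes): rejecting gives the seller an expected 0.7 × 120 = 84. The buyer offers 84 and keeps 400 − 84 = 316.
Round 1 (the seller proposes): rejecting gives the buyer an expected 0.7 × 316 = 221.2, so the seller offers 221.2, keeping 178.8.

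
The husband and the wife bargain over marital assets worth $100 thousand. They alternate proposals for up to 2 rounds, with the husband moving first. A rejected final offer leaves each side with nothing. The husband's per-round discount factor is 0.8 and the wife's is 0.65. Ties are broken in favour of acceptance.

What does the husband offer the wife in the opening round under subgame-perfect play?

Round 2 (the wife proposes): rejection yields 0 for the husband; the wife offers 0 and keeps 100.
Round 1 (the husband proposes): the wife can get 100 next round, worth 0.65 × 100 = 65 now, so the husband offers 65, keeping 35.

65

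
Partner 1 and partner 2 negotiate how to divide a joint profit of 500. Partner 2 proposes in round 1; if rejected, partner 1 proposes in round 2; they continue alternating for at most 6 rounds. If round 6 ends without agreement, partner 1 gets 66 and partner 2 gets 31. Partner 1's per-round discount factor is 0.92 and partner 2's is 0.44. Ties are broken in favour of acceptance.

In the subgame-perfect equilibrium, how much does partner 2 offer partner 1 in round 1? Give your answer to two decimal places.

Work backward from the last round.
Round 6 (partner 1 proposes): partner 2 gets 31 if talks fail, so partner 1 offers 31 and keeps 469.
Round 5 (partner 2 proposes): partner 1 can get 469 next round, worth 0.92 × 469 = 431.48 now. Partner 2 offers 431.48 and keeps 500 − 431.48 = 68.52.
Round 4 (partner 1 proposes): partner 2 can get 68.52 next round, worth 0.44 × 68.52 = 30.1488 now, so partner 1 offers 30.1488, keeping 469.8512.
Round 3 (partner 2 proposes): partner 1 can get 469.8512 next round, worth 0.92 × 469.8512 = 432.263104 now; partner 2 offers that and keeps 67.736896.
Round 2 (partner 1 proposes): partner 2 can get 67.736896 next round, worth 0.44 × 67.736896 = 29.80423424 now; partner 1 offers that and keeps 470.19576576.
Round 1 (partner 2 proposes): partner 1 can get 470.19576576 next round, worth 0.92 × 470.19576576 = 432.5801044992 now; partner 2 offers that and keeps 67.4198955008.

432.58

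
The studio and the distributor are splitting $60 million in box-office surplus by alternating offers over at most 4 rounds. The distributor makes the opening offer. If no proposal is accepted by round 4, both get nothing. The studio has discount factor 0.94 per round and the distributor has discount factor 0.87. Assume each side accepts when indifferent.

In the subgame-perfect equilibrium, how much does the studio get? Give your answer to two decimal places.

Round 4 (the studio proposes): the distributor will accept anything ≥ 0, so the studio offers 0 and keeps 60.
Round 3 (the distributor proposes): the studio can get 60 next round, worth 0.94 × 60 = 56.4 now; the distributor offers that and keeps 3.6.
Round 2 (the studio proposes): the distributor can get 3.6 next round, worth 0.87 × 3.6 = 3.132 now. The studio offers 3.132 and keeps 60 − 3.132 = 56.868.
Round 1 (the distributor proposes): the studio can get 56.868 next round, worth 0.94 × 56.868 = 53.45592 now, so the distributor offers 53.45592, keeping 6.54408.

53.46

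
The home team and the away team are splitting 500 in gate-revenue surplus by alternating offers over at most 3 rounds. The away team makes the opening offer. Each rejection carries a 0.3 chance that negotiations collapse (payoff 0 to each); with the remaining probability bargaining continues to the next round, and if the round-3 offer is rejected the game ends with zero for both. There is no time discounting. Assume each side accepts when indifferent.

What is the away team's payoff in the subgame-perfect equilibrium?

395

Round 3 (the away team proposes): rejection yields 0 for the home team; the away team offers 0 and keeps 500.
Round 2 (the home team proposes): rejecting gives the away team an expected 0.7 × 500 = 350; the home team offers that and keeps 150.
Round 1 (the away team proposes): rejecting gives the home team an expected 0.7 × 150 = 105, so the away team offers 105, keeping 395.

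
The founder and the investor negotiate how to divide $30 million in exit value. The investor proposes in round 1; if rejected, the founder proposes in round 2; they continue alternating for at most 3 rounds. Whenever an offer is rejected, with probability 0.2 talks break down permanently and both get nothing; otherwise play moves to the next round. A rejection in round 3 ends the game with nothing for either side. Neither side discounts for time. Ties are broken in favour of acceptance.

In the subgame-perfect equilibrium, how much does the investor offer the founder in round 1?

4.8

By backward induction:
Round 3 (the investor proposes): the founder will accept anything ≥ 0, so the investor offers 0 and keeps 30.
Round 2 (the founder proposes): rejecting gives the investor an expected 0.8 × 30 = 24, so the founder offers 24, keeping 6.
Round 1 (the investor proposes): rejecting gives the founder an expected 0.8 × 6 = 4.8. The investor offers 4.8 and keeps 30 − 4.8 = 25.2.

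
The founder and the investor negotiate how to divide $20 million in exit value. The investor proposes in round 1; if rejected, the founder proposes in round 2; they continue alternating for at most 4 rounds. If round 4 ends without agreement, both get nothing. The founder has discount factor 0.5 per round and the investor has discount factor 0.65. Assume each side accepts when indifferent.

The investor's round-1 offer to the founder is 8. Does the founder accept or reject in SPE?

Accept

Round 4 (the founder proposes): rejection yields 0 for the investor; the founder offers 0 and keeps 20.
Round 3 (the investor proposes): the founder can get 20 next round, worth 0.5 × 20 = 10 now. The investor offers 10 and keeps 20 − 10 = 10.
Round 2 (the founder proposes): the investor can get 10 next round, worth 0.65 × 10 = 6.5 now, so the founder offers 6.5, keeping 13.5.
So by rejecting in round 1, the founder gets 13.5 next round, worth 0.5 × 13.5 = 6.75 now.
Offer 8 ≥ 6.75, so the founder accepts.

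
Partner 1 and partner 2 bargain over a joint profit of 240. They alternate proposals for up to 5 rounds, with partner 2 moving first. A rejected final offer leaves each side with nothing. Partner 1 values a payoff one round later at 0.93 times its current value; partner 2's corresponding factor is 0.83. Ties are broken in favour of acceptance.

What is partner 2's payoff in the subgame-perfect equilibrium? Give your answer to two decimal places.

Round 5 (partner 2 proposes): partner 1 will accept anything ≥ 0, so partner 2 offers 0 and keeps 240.
Round 4 (partner 1 proposes): partner 2 can get 240 next round, worth 0.83 × 240 = 199.2 now, so partner 1 offers 199.2, keeping 40.8.
Round 3 (partner 2 proposes): partner 1 can get 40.8 next round, worth 0.93 × 40.8 = 37.944 now, so partner 2 offers 37.944, keeping 202.056.
Round 2 (partner 1 proposes): partner 2 can get 202.056 next round, worth 0.83 × 202.056 = 167.70648 now, so partner 1 offers 167.70648, keeping 72.29352.
Round 1 (partner 2 proposes): partner 1 can get 72.29352 next round, worth 0.93 × 72.29352 = 67.2329736 now. Partner 2 offers 67.2329736 and keeps 240 − 67.2329736 = 172.7670264.

172.77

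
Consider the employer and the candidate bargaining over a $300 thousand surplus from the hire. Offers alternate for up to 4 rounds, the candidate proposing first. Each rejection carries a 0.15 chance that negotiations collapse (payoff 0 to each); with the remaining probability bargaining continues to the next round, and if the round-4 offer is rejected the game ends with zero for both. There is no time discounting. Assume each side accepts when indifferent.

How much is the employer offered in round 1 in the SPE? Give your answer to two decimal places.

222.49

Round 4 (the employer proposes): rejection yields 0 for the candidate; the employer offers 0 and keeps 300.
Round 3 (the candidate proposes): rejecting gives the employer an expected 0.85 × 300 = 255; the candidate offers that and keeps 45.
Round 2 (the employer proposes): rejecting gives the candidate an expected 0.85 × 45 = 38.25. The employer offers 38.25 and keeps 300 − 38.25 = 261.75.
Round 1 (the candidate proposes): rejecting gives the employer an expected 0.85 × 261.75 = 222.4875, so the candidate offers 222.4875, keeping 77.5125.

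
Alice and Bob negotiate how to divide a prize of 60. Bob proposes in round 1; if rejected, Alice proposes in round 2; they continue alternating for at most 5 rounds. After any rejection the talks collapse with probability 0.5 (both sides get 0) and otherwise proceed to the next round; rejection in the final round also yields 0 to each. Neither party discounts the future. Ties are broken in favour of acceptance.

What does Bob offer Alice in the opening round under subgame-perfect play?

By backward induction:
Round 5 (Bob proposes): rejection yields 0 for Alice; Bob offers 0 and keeps 60.
Round 4 (Alice proposes): rejecting gives Bob an expected 0.5 × 60 = 30; Alice offers that and keeps 30.
Round 3 (Bob proposes): rejecting gives Alice an expected 0.5 × 30 = 15; Bob offers that and keeps 45.
Round 2 (Alice proposes): rejecting gives Bob an expected 0.5 × 45 = 22.5. Alice offers 22.5 and keeps 60 − 22.5 = 37.5.
Round 1 (Bob proposes): rejecting gives Alice an expected 0.5 × 37.5 = 18.75, so Bob offers 18.75, keeping 41.25.

18.75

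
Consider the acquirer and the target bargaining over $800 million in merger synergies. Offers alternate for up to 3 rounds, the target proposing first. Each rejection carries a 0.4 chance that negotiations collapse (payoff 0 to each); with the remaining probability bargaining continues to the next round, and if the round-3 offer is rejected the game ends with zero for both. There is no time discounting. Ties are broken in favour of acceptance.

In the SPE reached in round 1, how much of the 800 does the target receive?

Round 3 (the target proposes): rejection yields 0 for the acquirer; the target offers 0 and keeps 800.
Round 2 (the acquirer proposes): rejecting gives the target an expected 0.6 × 800 = 480, so the acquirer offers 480, keeping 320.
Round 1 (the target proposes): rejecting gives the acquirer an expected 0.6 × 320 = 192. The target offers 192 and keeps 800 − 192 = 608.

608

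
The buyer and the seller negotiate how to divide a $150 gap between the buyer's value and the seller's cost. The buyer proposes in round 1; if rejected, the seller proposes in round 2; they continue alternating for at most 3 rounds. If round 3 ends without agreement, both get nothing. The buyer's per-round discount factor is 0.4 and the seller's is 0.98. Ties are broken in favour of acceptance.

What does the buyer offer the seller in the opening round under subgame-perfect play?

88.2

Round 3 (the buyer proposes): the seller will accept anything ≥ 0, so the buyer offers 0 and keeps 150.
Round 2 (the seller proposes): the buyer can get 150 next round, worth 0.4 × 150 = 60 now; the seller offers that and keeps 90.
Round 1 (the buyer proposes): the seller can get 90 next round, worth 0.98 × 90 = 88.2 now; the buyer offers that and keeps 61.8.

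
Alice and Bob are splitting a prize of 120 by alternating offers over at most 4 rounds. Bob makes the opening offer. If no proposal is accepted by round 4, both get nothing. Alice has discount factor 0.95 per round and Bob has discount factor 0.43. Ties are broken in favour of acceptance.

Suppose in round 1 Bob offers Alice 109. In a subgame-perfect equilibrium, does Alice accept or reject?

Round 4 (Alice proposes): rejection yields 0 for Bob; Alice offers 0 and keeps 120.
Round 3 (Bob proposes): Alice can get 120 next round, worth 0.95 × 120 = 114 now; Bob offers that and keeps 6.
Round 2 (Alice proposes): Bob can get 6 next round, worth 0.43 × 6 = 2.58 now; Alice offers that and keeps 117.42.
So by rejecting in round 1, Alice gets 117.42 next round, worth 0.95 × 117.42 = 111.549 now.
Offer 109 < 111.549, so Alice rejects.

Reject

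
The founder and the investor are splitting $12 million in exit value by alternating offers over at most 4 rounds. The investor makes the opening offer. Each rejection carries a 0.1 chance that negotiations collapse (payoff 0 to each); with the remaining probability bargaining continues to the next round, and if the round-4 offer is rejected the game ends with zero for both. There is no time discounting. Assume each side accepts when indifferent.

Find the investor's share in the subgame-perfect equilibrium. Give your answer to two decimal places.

2.17

By backward induction:
Round 4 (the founder proposes): the investor will accept anything ≥ 0, so the founder offers 0 and keeps 12.
Round 3 (the investor proposes): rejecting gives the founder an expected 0.9 × 12 = 10.8. The investor offers 10.8 and keeps 12 − 10.8 = 1.2.
Round 2 (the founder proposes): rejecting gives the investor an expected 0.9 × 1.2 = 1.08, so the founder offers 1.08, keeping 10.92.
Round 1 (the investor proposes): rejecting gives the founder an expected 0.9 × 10.92 = 9.828; the investor offers that and keeps 2.172.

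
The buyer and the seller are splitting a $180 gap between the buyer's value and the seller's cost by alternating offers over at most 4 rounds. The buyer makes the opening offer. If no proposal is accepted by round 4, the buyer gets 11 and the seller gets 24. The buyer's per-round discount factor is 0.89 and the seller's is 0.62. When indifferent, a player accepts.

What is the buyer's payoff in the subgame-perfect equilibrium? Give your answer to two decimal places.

Round 4 (the seller proposes): the buyer gets 11 if talks fail, so the seller offers 11 and keeps 169.
Round 3 (the buyer proposes): the seller can get 169 next round, worth 0.62 × 169 = 104.78 now. The buyer offers 104.78 and keeps 180 − 104.78 = 75.22.
Round 2 (the seller proposes): the buyer can get 75.22 next round, worth 0.89 × 75.22 = 66.9458 now. The seller offers 66.9458 and keeps 180 − 66.9458 = 113.0542.
Round 1 (the buyer proposes): the seller can get 113.0542 next round, worth 0.62 × 113.0542 = 70.093604 now. The buyer offers 70.093604 and keeps 180 − 70.093604 = 109.906396.

109.91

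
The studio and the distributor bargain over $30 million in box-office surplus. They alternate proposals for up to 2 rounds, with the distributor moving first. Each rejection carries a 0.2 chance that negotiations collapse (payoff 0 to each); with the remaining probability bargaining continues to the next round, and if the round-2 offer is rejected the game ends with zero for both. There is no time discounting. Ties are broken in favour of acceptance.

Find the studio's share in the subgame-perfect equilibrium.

24

Round 2 (the studio proposes): rejection yields 0 for the distributor; the studio offers 0 and keeps 30.
Round 1 (the distributor proposes): rejecting gives the studio an expected 0.8 × 30 = 24. The distributor offers 24 and keeps 30 − 24 = 6.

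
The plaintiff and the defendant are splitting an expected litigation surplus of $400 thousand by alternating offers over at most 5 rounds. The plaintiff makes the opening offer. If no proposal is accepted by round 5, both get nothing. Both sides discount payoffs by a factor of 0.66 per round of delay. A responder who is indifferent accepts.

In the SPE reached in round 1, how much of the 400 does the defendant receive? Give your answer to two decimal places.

Work backward from the last round.
Round 5 (the plaintiff proposes): the defendant will accept anything ≥ 0, so the plaintiff offers 0 and keeps 400.
Round 4 (the defendant proposes): the plaintiff can get 400 next round, worth 0.66 × 400 = 264 now, so the defendant offers 264, keeping 136.
Round 3 (the plaintiff proposes): the defendant can get 136 next round, worth 0.66 × 136 = 89.76 now; the plaintiff offers that and keeps 310.24.
Round 2 (the defendant proposes): the plaintiff can get 310.24 next round, worth 0.66 × 310.24 = 204.7584 now; the defendant offers that and keeps 195.2416.
Round 1 (the plaintiff proposes): the defendant can get 195.2416 next round, worth 0.66 × 195.2416 = 128.859456 now; the plaintiff offers that and keeps 271.140544.

128.86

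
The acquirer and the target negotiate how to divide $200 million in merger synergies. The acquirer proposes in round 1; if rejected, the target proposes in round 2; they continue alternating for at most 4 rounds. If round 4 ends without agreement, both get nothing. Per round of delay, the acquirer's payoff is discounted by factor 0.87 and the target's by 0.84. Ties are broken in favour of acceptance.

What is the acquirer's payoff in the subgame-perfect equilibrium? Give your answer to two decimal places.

55.39

Round 4 (the target proposes): the acquirer will accept anything ≥ 0, so the target offers 0 and keeps 200.
Round 3 (the acquirer proposes): the target can get 200 next round, worth 0.84 × 200 = 168 now. The acquirer offers 168 and keeps 200 − 168 = 32.
Round 2 (the target proposes): the acquirer can get 32 next round, worth 0.87 × 32 = 27.84 now, so the target offers 27.84, keeping 172.16.
Round 1 (the acquirer proposes): the target can get 172.16 next round, worth 0.84 × 172.16 = 144.6144 now. The acquirer offers 144.6144 and keeps 200 − 144.6144 = 55.3856.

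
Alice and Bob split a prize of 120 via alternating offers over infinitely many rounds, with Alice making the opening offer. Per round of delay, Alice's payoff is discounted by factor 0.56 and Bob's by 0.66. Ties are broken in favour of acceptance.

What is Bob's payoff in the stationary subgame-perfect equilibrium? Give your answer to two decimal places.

55.28

Let x be Alice's share when Alice proposes and y be Bob's share when Bob proposes.
Bob accepts iff offered ≥ 0.66·y, so x = 120 − 0.66y. Symmetrically y = 120 − 0.56x.
Substituting: x = 120 − 0.66(120 − 0.56x), giving x(1 − 0.56·0.66) = 120(1 − 0.66).
So x = 120 × 0.34 / 0.6304 ≈ 64.7208, and Bob receives 120 − x ≈ 55.2792.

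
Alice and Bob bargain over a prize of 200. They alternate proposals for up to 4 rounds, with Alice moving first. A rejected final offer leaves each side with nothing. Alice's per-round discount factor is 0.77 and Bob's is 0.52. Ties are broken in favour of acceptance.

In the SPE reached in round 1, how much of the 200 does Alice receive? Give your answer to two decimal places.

134.44

Solve by backward induction from round 4.
Round 4 (Bob proposes): Alice will accept anything ≥ 0, so Bob offers 0 and keeps 200.
Round 3 (Alice proposes): Bob can get 200 next round, worth 0.52 × 200 = 104 now, so Alice offers 104, keeping 96.
Round 2 (Bob proposes): Alice can get 96 next round, worth 0.77 × 96 = 73.92 now. Bob offers 73.92 and keeps 200 − 73.92 = 126.08.
Round 1 (Alice proposes): Bob can get 126.08 next round, worth 0.52 × 126.08 = 65.5616 now, so Alice offers 65.5616, keeping 134.4384.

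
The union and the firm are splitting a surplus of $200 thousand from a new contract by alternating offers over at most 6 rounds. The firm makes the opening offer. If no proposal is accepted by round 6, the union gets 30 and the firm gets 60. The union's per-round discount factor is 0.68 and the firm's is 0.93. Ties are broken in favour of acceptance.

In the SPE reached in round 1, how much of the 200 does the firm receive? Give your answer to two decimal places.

146.39

Round 6 (the union proposes): the firm gets 60 if talks fail, so the union offers 60 and keeps 140.
Round 5 (the firm proposes): the union can get 140 next round, worth 0.68 × 140 = 95.2 now; the firm offers that and keeps 104.8.
Round 4 (the union proposes): the firm can get 104.8 next round, worth 0.93 × 104.8 = 97.464 now, so the union offers 97.464, keeping 102.536.
Round 3 (the firm proposes): the union can get 102.536 next round, worth 0.68 × 102.536 = 69.72448 now, so the firm offers 69.72448, keeping 130.27552.
Round 2 (the union proposes): the firm can get 130.27552 next round, worth 0.93 × 130.27552 = 121.1562336 now, so the union offers 121.1562336, keeping 78.8437664.
Round 1 (the firm proposes): the union can get 78.8437664 next round, worth 0.68 × 78.8437664 = 53.613761152 now; the firm offers that and keeps 146.386238848.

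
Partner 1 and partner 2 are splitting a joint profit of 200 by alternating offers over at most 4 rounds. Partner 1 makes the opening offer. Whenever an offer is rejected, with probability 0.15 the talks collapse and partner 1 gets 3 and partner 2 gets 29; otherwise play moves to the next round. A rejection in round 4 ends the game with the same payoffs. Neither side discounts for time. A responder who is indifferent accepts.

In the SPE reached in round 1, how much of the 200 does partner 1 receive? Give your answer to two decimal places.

Round 4 (partner 2 proposes): partner 1 gets 3 if talks fail, so partner 2 offers 3 and keeps 197.
Round 3 (partner 1 proposes): rejecting gives partner 2 an expected 0.85 × 197 + 0.15 × 29 = 171.8; partner 1 offers that and keeps 28.2.
Round 2 (partner 2 proposes): rejecting gives partner 1 an expected 0.85 × 28.2 + 0.15 × 3 = 24.42; partner 2 offers that and keeps 175.58.
Round 1 (partner 1 proposes): rejecting gives partner 2 an expected 0.85 × 175.58 + 0.15 × 29 = 153.593, so partner 1 offers 153.593, keeping 46.407.

46.41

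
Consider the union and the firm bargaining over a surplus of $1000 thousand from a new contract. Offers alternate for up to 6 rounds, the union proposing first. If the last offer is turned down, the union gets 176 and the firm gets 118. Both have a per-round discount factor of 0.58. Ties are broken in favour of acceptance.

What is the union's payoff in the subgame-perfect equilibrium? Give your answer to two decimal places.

620.37

By backward induction:
Round 6 (the firm proposes): the union gets 176 if talks fail, so the firm offers 176 and keeps 824.
Round 5 (the union proposes): the firm can get 824 next round, worth 0.58 × 824 = 477.92 now. The union offers 477.92 and keeps 1000 − 477.92 = 522.08.
Round 4 (the firm proposes): the union can get 522.08 next round, worth 0.58 × 522.08 = 302.8064 now, so the firm offers 302.8064, keeping 697.1936.
Round 3 (the union proposes): the firm can get 697.1936 next round, worth 0.58 × 697.1936 = 404.372288 now; the union offers that and keeps 595.627712.
Round 2 (the firm proposes): the union can get 595.627712 next round, worth 0.58 × 595.627712 = 345.46407296 now; the firm offers that and keeps 654.53592704.
Round 1 (the union proposes): the firm can get 654.53592704 next round, worth 0.58 × 654.53592704 = 379.6308376832 now. The union offers 379.6308376832 and keeps 1000 − 379.6308376832 = 620.3691623168.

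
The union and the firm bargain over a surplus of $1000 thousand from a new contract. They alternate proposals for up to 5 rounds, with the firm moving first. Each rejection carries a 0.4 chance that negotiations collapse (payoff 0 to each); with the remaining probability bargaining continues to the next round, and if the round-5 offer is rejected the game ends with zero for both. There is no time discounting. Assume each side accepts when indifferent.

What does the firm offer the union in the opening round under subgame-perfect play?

326.4

By backward induction:
Round 5 (the firm proposes): rejection yields 0 for the union; the firm offers 0 and keeps 1000.
Round 4 (the union proposes): rejecting gives the firm an expected 0.6 × 1000 = 600, so the union offers 600, keeping 400.
Round 3 (the firm proposes): rejecting gives the union an expected 0.6 × 400 = 240; the firm offers that and keeps 760.
Round 2 (the union proposes): rejecting gives the firm an expected 0.6 × 760 = 456; the union offers that and keeps 544.
Round 1 (the firm proposes): rejecting gives the union an expected 0.6 × 544 = 326.4; the firm offers that and keeps 673.6.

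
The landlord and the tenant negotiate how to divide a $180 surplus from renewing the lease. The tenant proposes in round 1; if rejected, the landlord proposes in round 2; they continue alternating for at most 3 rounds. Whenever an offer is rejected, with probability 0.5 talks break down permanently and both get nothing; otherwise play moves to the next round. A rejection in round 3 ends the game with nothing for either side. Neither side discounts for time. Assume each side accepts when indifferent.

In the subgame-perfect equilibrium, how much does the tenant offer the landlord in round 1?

45

Round 3 (the tenant proposes): rejection yields 0 for the landlord; the tenant offers 0 and keeps 180.
Round 2 (the landlord proposes): rejecting gives the tenant an expected 0.5 × 180 = 90, so the landlord offers 90, keeping 90.
Round 1 (the tenant proposes): rejecting gives the landlord an expected 0.5 × 90 = 45; the tenant offers that and keeps 135.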